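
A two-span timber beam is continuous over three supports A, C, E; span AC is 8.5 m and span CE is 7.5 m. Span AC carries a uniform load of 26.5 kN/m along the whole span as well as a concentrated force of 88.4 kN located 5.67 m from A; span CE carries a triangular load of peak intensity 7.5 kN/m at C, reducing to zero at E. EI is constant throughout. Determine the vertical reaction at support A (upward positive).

R_A = 116.9 kN

Insert a hinge at C; M_C is the redundant, and each span becomes simply supported.
Discontinuity in slope at C on the released structure — sum the simple-span end rotations:
  span AC: UDL 26.5: wL³/(24EI) = 678.1/EI
  span AC: point load 88.4 at a = 5.67: Pab(L + a)/(6LEI) = 394.1/EI
  span CE: triangular load, peak 7.5: w₀L³/(45EI) = 70.31/EI
  relative rotation θ_0 = (1072 + 70.31)/EI = 1143/EI
A unit hogging moment at C produces rotation L₁/(3EI) + L₂/(3EI) = 5.333/EI.
Slope continuity at C: θ_0 = M_C·5.333/EI, so M_C = 1143/5.333 = 214.2 kN·m (hogging).
Span AC, ΣM about A with M_C applied at C: R_C^{AC}·8.5 = 1459 + 214.2, so R_C^{AC} = 196.8 kN and R_A = 313.6 − 196.8 = 116.9 kN.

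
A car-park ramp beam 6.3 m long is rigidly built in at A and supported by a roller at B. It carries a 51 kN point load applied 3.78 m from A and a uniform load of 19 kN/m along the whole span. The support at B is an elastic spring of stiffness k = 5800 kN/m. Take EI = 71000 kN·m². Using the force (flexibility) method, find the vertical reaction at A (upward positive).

R_A = 112.4 kN

Release the roller at B. Primary structure: cantilever fixed at A.
Downward deflection at the released point B due to the loads:
  point load 51 at a = 3.78: Pa²(3L − a)/(6EI) = 1836/EI
  UDL 19: wL⁴/(8EI) = 3741/EI
  δ_0 = 5578/EI
Flexibility coefficient — unit upward force at B: δ_{BB} = L³/(3EI) = 83.35/EI.
With EI = 71000 kN·m²: δ_0 = 0.078559 m and δ_{BB} = 0.001174 m/kN.
Compatibility — the spring shortens by R_B/k under the reaction it provides: δ_0 − R_B·δ_{BB} = R_B/k. With 1/k = 0.000172 m/kN, R_B = δ_0 / (δ_{BB} + 1/k) = 0.078559 / (0.001174 + 0.000172) = 58.35 kN.
Vertical equilibrium: R_A = ΣP − R_B = 170.7 − 58.35 = 112.4 kN.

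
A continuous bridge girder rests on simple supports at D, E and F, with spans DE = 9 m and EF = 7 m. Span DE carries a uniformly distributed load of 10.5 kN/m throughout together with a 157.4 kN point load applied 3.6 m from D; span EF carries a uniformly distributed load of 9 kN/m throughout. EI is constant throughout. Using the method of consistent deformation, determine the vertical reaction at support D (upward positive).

R_D = 117.5 kN

Release continuity at E by inserting a hinge; the redundant is the internal moment M_E. The primary structure is two simply-supported spans DE and EF.
Discontinuity in slope at E on the released structure — sum the simple-span end rotations:
  span DE: UDL 10.5: wL³/(24EI) = 318.9/EI
  span DE: point load 157.4 at a = 3.6: Pab(L + a)/(6LEI) = 714/EI
  span EF: UDL 9: wL³/(24EI) = 128.6/EI
  relative rotation θ_0 = (1033 + 128.6)/EI = 1162/EI
A unit hogging moment at E produces rotation L₁/(3EI) + L₂/(3EI) = 5.333/EI.
Compatibility: M_E·(L₁+L₂)/(3EI) = θ_0, giving M_E = 217.8 kN·m (hogging).
Span DE, ΣM about D with M_E applied at E: R_E^{DE}·9 = 991.9 + 217.8, so R_E^{DE} = 134.4 kN and R_D = 251.9 − 134.4 = 117.5 kN.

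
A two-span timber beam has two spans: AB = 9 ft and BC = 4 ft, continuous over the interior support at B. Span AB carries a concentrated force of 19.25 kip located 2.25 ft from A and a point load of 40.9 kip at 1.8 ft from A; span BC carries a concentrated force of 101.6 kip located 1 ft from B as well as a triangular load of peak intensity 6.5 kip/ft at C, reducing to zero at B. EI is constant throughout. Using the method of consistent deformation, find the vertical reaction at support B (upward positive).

R_B = 115.5 kip

Take M_B as the redundant. Released structure: two simple spans AB and BC with a hinge at B.
Rotations at B on the released spans (each span's end-slope, ×1/EI):
  span AB: point load 19.25 at a = 2.25: Pab(L + a)/(6LEI) = 60.91/EI
  span AB: point load 40.9 at a = 1.8: Pab(L + a)/(6LEI) = 106/EI
  span BC: point load 101.6 at a = 1: Pab(L + b)/(6LEI) = 88.9/EI
  span BC: triangular load, peak 6.5: 7w₀L³/(360EI) = 8.089/EI
  relative rotation θ_0 = (166.9 + 96.99)/EI = 263.9/EI
A unit hogging moment at B produces rotation L₁/(3EI) + L₂/(3EI) = 4.333/EI.
Slope continuity at B: θ_0 = M_B·4.333/EI, so M_B = 263.9/4.333 = 60.9 kip·ft (hogging).
Span AB, ΣM about A with M_B applied at B: R_B^{AB}·9 = 116.9 + 60.9, so R_B^{AB} = 19.76 kip and R_A = 60.15 − 19.76 = 40.39 kip.
Span BC, ΣM about C: R_B^{BC}·4 = 322.1 + 60.9, so R_B^{BC} = 95.76 kip and R_C = 114.6 − 95.76 = 18.84 kip.
R_B = 19.76 + 95.76 = 115.5 kip.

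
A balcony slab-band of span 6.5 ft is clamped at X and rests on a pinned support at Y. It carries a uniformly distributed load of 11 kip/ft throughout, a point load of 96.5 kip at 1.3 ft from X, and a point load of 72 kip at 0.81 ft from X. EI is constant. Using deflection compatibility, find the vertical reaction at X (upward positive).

R_X = 206.2 kip

Choose R_Y as the redundant. The primary structure is the cantilever fixed at X.
Deflection at Y on the released cantilever, summing each load's contribution:
  UDL 11: wL⁴/(8EI) = 2454/EI
  point load 96.5 at a = 1.3: Pa²(3L − a)/(6EI) = 494.7/EI
  point load 72 at a = 0.81: Pa²(3L − a)/(6EI) = 147.2/EI
  δ_0 = 3096/EI
Flexibility coefficient — unit upward force at Y: δ_{YY} = L³/(3EI) = 91.54/EI.
The prop prevents deflection at Y: R_Y = δ_0/δ_{YY} = 3096/91.54 = 33.82 kip.
Vertical equilibrium: R_X = ΣP − R_Y = 240 − 33.82 = 206.2 kip.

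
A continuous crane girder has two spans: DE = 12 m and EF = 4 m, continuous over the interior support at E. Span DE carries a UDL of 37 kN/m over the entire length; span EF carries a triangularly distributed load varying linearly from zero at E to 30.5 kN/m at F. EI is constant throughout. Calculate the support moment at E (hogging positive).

Release continuity at E by inserting a hinge; the redundant is the internal moment M_E. The primary structure is two simply-supported spans DE and EF.
Rotations at E on the released spans (each span's end-slope, ×1/EI):
  span DE: UDL 37: wL³/(24EI) = 2664/EI
  span EF: triangular load, peak 30.5: 7w₀L³/(360EI) = 37.96/EI
  relative rotation θ_0 = (2664 + 37.96)/EI = 2702/EI
A unit hogging moment at E produces rotation L₁/(3EI) + L₂/(3EI) = 5.333/EI.
Slope continuity at E: θ_0 = M_E·5.333/EI, so M_E = 2702/5.333 = 506.6 kN·m (hogging).

M_E = 506.6 kN·m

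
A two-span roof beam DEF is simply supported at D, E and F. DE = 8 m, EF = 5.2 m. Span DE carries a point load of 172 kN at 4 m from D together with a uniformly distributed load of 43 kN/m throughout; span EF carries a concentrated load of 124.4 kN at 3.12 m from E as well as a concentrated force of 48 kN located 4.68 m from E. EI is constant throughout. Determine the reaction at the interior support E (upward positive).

R_E = 443.5 kN

Take M_E as the redundant. Released structure: two simple spans DE and EF with a hinge at E.
End slopes at the hinge E, treating each span as simply supported:
  span DE: point load 172 at a = 4: Pab(L + a)/(6LEI) = 688/EI
  span DE: UDL 43: wL³/(24EI) = 917.3/EI
  span EF: point load 124.4 at a = 3.12: Pab(L + b)/(6LEI) = 188.4/EI
  span EF: point load 48 at a = 4.68: Pab(L + b)/(6LEI) = 21.42/EI
  relative rotation θ_0 = (1605 + 209.8)/EI = 1815/EI
A unit hogging moment at E produces rotation L₁/(3EI) + L₂/(3EI) = 4.4/EI.
Slope continuity at E: θ_0 = M_E·4.4/EI, so M_E = 1815/4.4 = 412.5 kN·m (hogging).
Span DE, ΣM about D with M_E applied at E: R_E^{DE}·8 = 2064 + 412.5, so R_E^{DE} = 309.6 kN and R_D = 516 − 309.6 = 206.4 kN.
Span EF, ΣM about F: R_E^{EF}·5.2 = 283.7 + 412.5, so R_E^{EF} = 133.9 kN and R_F = 172.4 − 133.9 = 38.51 kN.
R_E = 309.6 + 133.9 = 443.5 kN.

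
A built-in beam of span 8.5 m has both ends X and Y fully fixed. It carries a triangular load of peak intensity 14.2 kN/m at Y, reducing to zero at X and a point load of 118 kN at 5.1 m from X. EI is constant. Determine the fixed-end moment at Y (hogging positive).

M_Y = 195.7 kN·m

Release both end moments; the primary structure is a simply-supported span XY with redundants M_X and M_Y.
End rotations of the released simple span under the applied load (×1/EI):
  at X: triangular load, peak 14.2: 7w₀L³/(360EI) = 169.6/EI
  at Y: triangular load, peak 14.2: w₀L³/(45EI) = 193.8/EI
  at X: point load 118 at a = 5.1: Pab(L + b)/(6LEI) = 477.4/EI
  at Y: point load 118 at a = 5.1: Pab(L + a)/(6LEI) = 545.6/EI
  θ_X0 = 647/EI,  θ_Y0 = 739.4/EI
Flexibility coefficients: a unit moment at one end gives L/(3EI) there and L/(6EI) at the far end, so f₁₁ = f₂₂ = 2.833/EI and f₁₂ = f₂₁ = 1.417/EI.
Compatibility — zero rotation at each built-in end:
  2.833 M_X + 1.417 M_Y = 647
  1.417 M_X + 2.833 M_Y = 739.4
Solving the pair gives M_X = 130.5 kN·m and M_Y = 195.7 kN·m (hogging).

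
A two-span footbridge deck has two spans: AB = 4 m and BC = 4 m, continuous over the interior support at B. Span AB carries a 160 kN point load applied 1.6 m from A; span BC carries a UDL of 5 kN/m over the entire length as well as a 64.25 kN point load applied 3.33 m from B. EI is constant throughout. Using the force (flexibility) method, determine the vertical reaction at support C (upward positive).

Take M_B as the redundant. Released structure: two simple spans AB and BC with a hinge at B.
End slopes at the hinge B, treating each span as simply supported:
  span AB: point load 160 at a = 1.6: Pab(L + a)/(6LEI) = 143.4/EI
  span BC: UDL 5: wL³/(24EI) = 13.33/EI
  span BC: point load 64.25 at a = 3.33: Pab(L + b)/(6LEI) = 27.89/EI
  relative rotation θ_0 = (143.4 + 41.23)/EI = 184.6/EI
A unit hogging moment at B produces rotation L₁/(3EI) + L₂/(3EI) = 2.667/EI.
Slope continuity at B: θ_0 = M_B·2.667/EI, so M_B = 184.6/2.667 = 69.22 kN·m (hogging).
Span BC, ΣM about C: R_B^{BC}·4 = 83.05 + 69.22, so R_B^{BC} = 38.07 kN and R_C = 84.25 − 38.07 = 46.18 kN.

R_C = 46.18 kN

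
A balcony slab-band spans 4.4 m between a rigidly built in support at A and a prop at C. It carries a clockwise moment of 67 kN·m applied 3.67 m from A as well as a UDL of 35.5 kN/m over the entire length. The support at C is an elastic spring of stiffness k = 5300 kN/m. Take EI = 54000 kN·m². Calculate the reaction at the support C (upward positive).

Remove the prop at C; the released (primary) structure is a cantilever built in at A.
Free-end deflection of the primary structure under the applied loading (downward +):
  clockwise couple 67 at a = 3.67: M₀a(2L − a)/(2EI) = 630.7/EI
  UDL 35.5: wL⁴/(8EI) = 1663/EI
  δ_0 = 2294/EI
Flexibility coefficient — unit upward force at C: δ_{CC} = L³/(3EI) = 28.39/EI.
With EI = 54000 kN·m²: δ_0 = 0.04248 m and δ_{CC} = 0.000526 m/kN.
Compatibility — the spring shortens by R_C/k under the reaction it provides: δ_0 − R_C·δ_{CC} = R_C/k. With 1/k = 0.000189 m/kN, R_C = δ_0 / (δ_{CC} + 1/k) = 0.04248 / (0.000526 + 0.000189) = 59.45 kN.

R_C = 59.45 kN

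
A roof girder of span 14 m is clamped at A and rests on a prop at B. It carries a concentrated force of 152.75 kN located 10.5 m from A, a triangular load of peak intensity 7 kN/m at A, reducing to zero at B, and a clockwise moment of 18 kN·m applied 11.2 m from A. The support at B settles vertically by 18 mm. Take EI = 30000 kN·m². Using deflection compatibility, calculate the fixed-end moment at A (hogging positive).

M_A = 342.4 kN·m

Remove the prop at B; the released (primary) structure is a cantilever built in at A.
Downward deflection at the released point B due to the loads:
  point load 152.75 at a = 10.5: Pa²(3L − a)/(6EI) = 88414/EI
  triangular load, peak 7 at the fixed end: w₀L⁴/(30EI) = 8964/EI
  clockwise couple 18 at a = 11.2: M₀a(2L − a)/(2EI) = 1693/EI
  δ_0 = 99071/EI
Tip deflection under a unit load at B: L³/(3EI) = 914.7/EI.
With EI = 30000 kN·m²: δ_0 = 3.3024 m and δ_{BB} = 0.030489 m/kN.
Compatibility — the beam at B must follow the support down by 0.018 m: δ_0 − R_B·δ_{BB} = 0.018, so R_B = (3.3024 − 0.018)/0.030489 = 107.7 kN.
Moment equilibrium about A: M_A = Σ(load moments about A) − R_B·L = 1851 − 107.7×14 = 342.4 kN·m.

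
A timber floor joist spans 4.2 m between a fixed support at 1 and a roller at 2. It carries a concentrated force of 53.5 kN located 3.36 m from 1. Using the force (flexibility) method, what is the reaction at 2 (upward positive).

R_2 = 37.66 kN

Remove the prop at 2; the released (primary) structure is a cantilever built in at 1.
Free-end deflection of the primary structure under the applied loading (downward +):
  point load 53.5 at a = 3.36: Pa²(3L − a)/(6EI) = 930.2/EI
Flexibility coefficient — unit upward force at 2: δ_{22} = L³/(3EI) = 24.7/EI.
The prop prevents deflection at 2: R_2 = δ_0/δ_{22} = 930.2/24.7 = 37.66 kN.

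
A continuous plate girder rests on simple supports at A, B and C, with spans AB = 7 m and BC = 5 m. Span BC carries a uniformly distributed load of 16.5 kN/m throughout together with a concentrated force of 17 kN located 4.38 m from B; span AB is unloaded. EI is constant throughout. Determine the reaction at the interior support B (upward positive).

R_B = 51.47 kN

Take M_B as the redundant. Released structure: two simple spans AB and BC with a hinge at B.
Rotations at B on the released spans (each span's end-slope, ×1/EI):
  span BC: UDL 16.5: wL³/(24EI) = 85.94/EI
  span BC: point load 17 at a = 4.38: Pab(L + b)/(6LEI) = 8.648/EI
  relative rotation θ_0 = (0 + 94.59)/EI = 94.59/EI
A unit hogging moment at B produces rotation L₁/(3EI) + L₂/(3EI) = 4/EI.
Compatibility: M_B·(L₁+L₂)/(3EI) = θ_0, giving M_B = 23.65 kN·m (hogging).
Span AB, ΣM about A with M_B applied at B: R_B^{AB}·7 = 0 + 23.65, so R_B^{AB} = 3.378 kN and R_A = 0 − 3.378 = -3.378 kN.
Span BC, ΣM about C: R_B^{BC}·5 = 216.8 + 23.65, so R_B^{BC} = 48.09 kN and R_C = 99.5 − 48.09 = 51.41 kN.
R_B = 3.378 + 48.09 = 51.47 kN.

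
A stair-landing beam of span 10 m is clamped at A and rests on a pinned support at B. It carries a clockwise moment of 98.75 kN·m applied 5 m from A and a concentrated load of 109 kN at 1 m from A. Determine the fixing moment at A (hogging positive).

M_A = 80.85 kN·m

Release the roller at B. Primary structure: cantilever fixed at A.
Deflection at B on the released cantilever, summing each load's contribution:
  clockwise couple 98.75 at a = 5: M₀a(2L − a)/(2EI) = 3703/EI
  point load 109 at a = 1: Pa²(3L − a)/(6EI) = 526.8/EI
  δ_0 = 4230/EI
Tip deflection under a unit load at B: L³/(3EI) = 333.3/EI.
The prop prevents deflection at B: R_B = δ_0/δ_{BB} = 4230/333.3 = 12.69 kN.
Moment equilibrium about A: M_A = Σ(load moments about A) − R_B·L = 207.8 − 12.69×10 = 80.85 kN·m.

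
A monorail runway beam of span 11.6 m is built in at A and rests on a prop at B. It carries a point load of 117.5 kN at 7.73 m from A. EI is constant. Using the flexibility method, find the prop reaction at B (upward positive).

R_B = 60.88 kN

Release the roller at B. Primary structure: cantilever fixed at A.
Downward deflection at the released point B due to the loads:
  point load 117.5 at a = 7.73: Pa²(3L − a)/(6EI) = 31676/EI
Tip deflection under a unit load at B: L³/(3EI) = 520.3/EI.
The prop prevents deflection at B: R_B = δ_0/δ_{BB} = 31676/520.3 = 60.88 kN.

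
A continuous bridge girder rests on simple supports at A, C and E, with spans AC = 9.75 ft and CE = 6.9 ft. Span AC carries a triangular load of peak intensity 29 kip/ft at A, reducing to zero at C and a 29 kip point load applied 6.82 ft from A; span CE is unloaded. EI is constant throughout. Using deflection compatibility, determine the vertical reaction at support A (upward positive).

Insert a hinge at C; M_C is the redundant, and each span becomes simply supported.
Discontinuity in slope at C on the released structure — sum the simple-span end rotations:
  span AC: triangular load, peak 29: 7w₀L³/(360EI) = 522.6/EI
  span AC: point load 29 at a = 6.82: Pab(L + a)/(6LEI) = 164.1/EI
  relative rotation θ_0 = (686.8 + 0)/EI = 686.8/EI
A unit hogging moment at C produces rotation L₁/(3EI) + L₂/(3EI) = 5.55/EI.
Slope continuity at C: θ_0 = M_C·5.55/EI, so M_C = 686.8/5.55 = 123.7 kip·ft (hogging).
Span AC, ΣM about A with M_C applied at C: R_C^{AC}·9.75 = 657.2 + 123.7, so R_C^{AC} = 80.1 kip and R_A = 170.4 − 80.1 = 90.27 kip.

R_A = 90.27 kip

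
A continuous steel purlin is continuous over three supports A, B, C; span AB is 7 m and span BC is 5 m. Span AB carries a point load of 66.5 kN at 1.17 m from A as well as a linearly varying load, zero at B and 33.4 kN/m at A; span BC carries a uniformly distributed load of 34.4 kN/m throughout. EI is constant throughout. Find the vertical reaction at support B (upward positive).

Release continuity at B by inserting a hinge; the redundant is the internal moment M_B. The primary structure is two simply-supported spans AB and BC.
End slopes at the hinge B, treating each span as simply supported:
  span AB: point load 66.5 at a = 1.17: Pab(L + a)/(6LEI) = 88.24/EI
  span AB: triangular load, peak 33.4: 7w₀L³/(360EI) = 222.8/EI
  span BC: UDL 34.4: wL³/(24EI) = 179.2/EI
  relative rotation θ_0 = (311 + 179.2)/EI = 490.2/EI
A unit hogging moment at B produces rotation L₁/(3EI) + L₂/(3EI) = 4/EI.
Compatibility: M_B·(L₁+L₂)/(3EI) = θ_0, giving M_B = 122.5 kN·m (hogging).
Span AB, ΣM about A with M_B applied at B: R_B^{AB}·7 = 350.6 + 122.5, so R_B^{AB} = 67.59 kN and R_A = 183.4 − 67.59 = 115.8 kN.
Span BC, ΣM about C: R_B^{BC}·5 = 430 + 122.5, so R_B^{BC} = 110.5 kN and R_C = 172 − 110.5 = 61.49 kN.
R_B = 67.59 + 110.5 = 178.1 kN.

R_B = 178.1 kN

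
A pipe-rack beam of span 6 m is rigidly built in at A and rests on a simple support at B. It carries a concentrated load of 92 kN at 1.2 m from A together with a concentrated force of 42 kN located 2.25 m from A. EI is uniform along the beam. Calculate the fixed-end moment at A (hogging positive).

M_A = 127.5 kN·m

Release the roller at B. Primary structure: cantilever fixed at A.
Free-end deflection of the primary structure under the applied loading (downward +):
  point load 92 at a = 1.2: Pa²(3L − a)/(6EI) = 370.9/EI
  point load 42 at a = 2.25: Pa²(3L − a)/(6EI) = 558.1/EI
  δ_0 = 929.1/EI
Flexibility coefficient — unit upward force at B: δ_{BB} = L³/(3EI) = 72/EI.
The prop prevents deflection at B: R_B = δ_0/δ_{BB} = 929.1/72 = 12.9 kN.
Moment equilibrium about A: M_A = Σ(load moments about A) − R_B·L = 204.9 − 12.9×6 = 127.5 kN·m.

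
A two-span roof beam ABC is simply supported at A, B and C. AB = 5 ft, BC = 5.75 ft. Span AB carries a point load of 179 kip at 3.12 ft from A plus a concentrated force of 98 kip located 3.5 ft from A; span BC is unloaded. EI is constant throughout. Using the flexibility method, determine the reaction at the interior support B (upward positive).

R_B = 225.2 kip

Insert a hinge at B; M_B is the redundant, and each span becomes simply supported.
Rotations at B on the released spans (each span's end-slope, ×1/EI):
  span AB: point load 179 at a = 3.12: Pab(L + a)/(6LEI) = 284.2/EI
  span AB: point load 98 at a = 3.5: Pab(L + a)/(6LEI) = 145.8/EI
  relative rotation θ_0 = (430 + 0)/EI = 430/EI
A unit hogging moment at B produces rotation L₁/(3EI) + L₂/(3EI) = 3.583/EI.
Slope continuity at B: θ_0 = M_B·3.583/EI, so M_B = 430/3.583 = 120 kip·ft (hogging).
Span AB, ΣM about A with M_B applied at B: R_B^{AB}·5 = 901.5 + 120, so R_B^{AB} = 204.3 kip and R_A = 277 − 204.3 = 72.71 kip.
Span BC, ΣM about C: R_B^{BC}·5.75 = 0 + 120, so R_B^{BC} = 20.87 kip and R_C = 0 − 20.87 = -20.87 kip.
R_B = 204.3 + 20.87 = 225.2 kip.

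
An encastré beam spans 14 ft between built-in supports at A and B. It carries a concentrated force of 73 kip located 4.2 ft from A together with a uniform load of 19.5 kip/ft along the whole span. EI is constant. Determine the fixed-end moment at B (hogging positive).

M_B = 382.9 kip·ft

Take the two fixed-end moments M_A, M_B as redundants; the released structure is the simple span AB.
On the primary (simply-supported) span, the end slopes from the loading are:
  at A: point load 73 at a = 4.2: Pab(L + b)/(6LEI) = 851.3/EI
  at B: point load 73 at a = 4.2: Pab(L + a)/(6LEI) = 651/EI
  at A: UDL 19.5: wL³/(24EI) = 2230/EI
  at B: UDL 19.5: wL³/(24EI) = 2230/EI
  θ_A0 = 3081/EI,  θ_B0 = 2881/EI
Flexibility coefficients: a unit moment at one end gives L/(3EI) there and L/(6EI) at the far end, so f₁₁ = f₂₂ = 4.667/EI and f₁₂ = f₂₁ = 2.333/EI.
Compatibility — zero rotation at each built-in end:
  4.667 M_A + 2.333 M_B = 3081
  2.333 M_A + 4.667 M_B = 2881
Solving the pair gives M_A = 468.7 kip·ft and M_B = 382.9 kip·ft (hogging).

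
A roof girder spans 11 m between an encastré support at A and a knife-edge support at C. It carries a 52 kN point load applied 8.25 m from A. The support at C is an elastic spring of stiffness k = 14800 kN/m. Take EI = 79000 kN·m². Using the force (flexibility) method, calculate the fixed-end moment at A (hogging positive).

Release the roller at C. Primary structure: cantilever fixed at A.
Deflection at C on the released cantilever, summing each load's contribution:
  point load 52 at a = 8.25: Pa²(3L − a)/(6EI) = 14599/EI
Flexibility coefficient — unit upward force at C: δ_{CC} = L³/(3EI) = 443.7/EI.
With EI = 79000 kN·m²: δ_0 = 0.1848 m and δ_{CC} = 0.005616 m/kN.
Compatibility — the spring shortens by R_C/k under the reaction it provides: δ_0 − R_C·δ_{CC} = R_C/k. With 1/k = 0.000068 m/kN, R_C = δ_0 / (δ_{CC} + 1/k) = 0.1848 / (0.005616 + 0.000068) = 32.52 kN.
Moment equilibrium about A: M_A = Σ(load moments about A) − R_C·L = 429 − 32.52×11 = 71.33 kN·m.

M_A = 71.33 kN·m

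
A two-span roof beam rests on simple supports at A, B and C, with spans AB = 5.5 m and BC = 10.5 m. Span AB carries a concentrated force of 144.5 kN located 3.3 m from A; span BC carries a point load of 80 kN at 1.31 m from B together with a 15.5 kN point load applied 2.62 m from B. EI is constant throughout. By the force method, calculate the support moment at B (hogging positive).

M_B = 126.4 kN·m

Release continuity at B by inserting a hinge; the redundant is the internal moment M_B. The primary structure is two simply-supported spans AB and BC.
End slopes at the hinge B, treating each span as simply supported:
  span AB: point load 144.5 at a = 3.3: Pab(L + a)/(6LEI) = 279.8/EI
  span BC: point load 80 at a = 1.31: Pab(L + b)/(6LEI) = 301/EI
  span BC: point load 15.5 at a = 2.62: Pab(L + b)/(6LEI) = 93.36/EI
  relative rotation θ_0 = (279.8 + 394.4)/EI = 674.1/EI
A unit hogging moment at B produces rotation L₁/(3EI) + L₂/(3EI) = 5.333/EI.
Slope continuity at B: θ_0 = M_B·5.333/EI, so M_B = 674.1/5.333 = 126.4 kN·m (hogging).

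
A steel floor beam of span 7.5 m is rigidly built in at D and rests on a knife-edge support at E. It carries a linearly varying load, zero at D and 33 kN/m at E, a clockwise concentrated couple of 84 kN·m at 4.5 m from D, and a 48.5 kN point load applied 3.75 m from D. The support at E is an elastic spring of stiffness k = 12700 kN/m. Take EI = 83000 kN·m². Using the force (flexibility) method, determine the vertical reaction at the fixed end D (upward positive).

R_D = 79.24 kN

Remove the prop at E; the released (primary) structure is a cantilever built in at D.
Primary-structure tip deflection at E by superposition:
  triangular load, peak 33 at the free end: 11w₀L⁴/(120EI) = 9571/EI
  clockwise couple 84 at a = 4.5: M₀a(2L − a)/(2EI) = 1984/EI
  point load 48.5 at a = 3.75: Pa²(3L − a)/(6EI) = 2131/EI
  δ_0 = 13687/EI
Tip deflection under a unit load at E: L³/(3EI) = 140.6/EI.
With EI = 83000 kN·m²: δ_0 = 0.16491 m and δ_{EE} = 0.001694 m/kN.
Compatibility — the spring shortens by R_E/k under the reaction it provides: δ_0 − R_E·δ_{EE} = R_E/k. With 1/k = 0.000079 m/kN, R_E = δ_0 / (δ_{EE} + 1/k) = 0.16491 / (0.001694 + 0.000079) = 93.01 kN.
Vertical equilibrium: R_D = ΣP − R_E = 172.2 − 93.01 = 79.24 kN.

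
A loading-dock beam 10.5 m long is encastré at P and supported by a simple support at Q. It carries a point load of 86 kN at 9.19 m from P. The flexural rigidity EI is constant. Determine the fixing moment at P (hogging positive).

Remove the prop at Q; the released (primary) structure is a cantilever built in at P.
Primary-structure tip deflection at Q by superposition:
  point load 86 at a = 9.19: Pa²(3L − a)/(6EI) = 27007/EI
Flexibility coefficient — unit upward force at Q: δ_{QQ} = L³/(3EI) = 385.9/EI.
The prop prevents deflection at Q: R_Q = δ_0/δ_{QQ} = 27007/385.9 = 69.99 kN.
Moment equilibrium about P: M_P = Σ(load moments about P) − R_Q·L = 790.3 − 69.99×10.5 = 55.45 kN·m.

M_P = 55.45 kN·m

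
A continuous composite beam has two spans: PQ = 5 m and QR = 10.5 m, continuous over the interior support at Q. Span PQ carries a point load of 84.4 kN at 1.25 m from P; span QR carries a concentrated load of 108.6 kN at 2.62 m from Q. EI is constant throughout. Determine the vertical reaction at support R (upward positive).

Take M_Q as the redundant. Released structure: two simple spans PQ and QR with a hinge at Q.
Discontinuity in slope at Q on the released structure — sum the simple-span end rotations:
  span PQ: point load 84.4 at a = 1.25: Pab(L + a)/(6LEI) = 82.42/EI
  span QR: point load 108.6 at a = 2.62: Pab(L + b)/(6LEI) = 654.1/EI
  relative rotation θ_0 = (82.42 + 654.1)/EI = 736.5/EI
A unit hogging moment at Q produces rotation L₁/(3EI) + L₂/(3EI) = 5.167/EI.
Slope continuity at Q: θ_0 = M_Q·5.167/EI, so M_Q = 736.5/5.167 = 142.6 kN·m (hogging).
Span QR, ΣM about R: R_Q^{QR}·10.5 = 855.8 + 142.6, so R_Q^{QR} = 95.08 kN and R_R = 108.6 − 95.08 = 13.52 kN.

R_R = 13.52 kN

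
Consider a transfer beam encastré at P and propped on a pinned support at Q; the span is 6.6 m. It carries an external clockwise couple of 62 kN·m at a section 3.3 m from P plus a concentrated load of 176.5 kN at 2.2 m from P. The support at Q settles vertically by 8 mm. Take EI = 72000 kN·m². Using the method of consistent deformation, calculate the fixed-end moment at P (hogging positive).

M_P = 247.6 kN·m

Choose R_Q as the redundant. The primary structure is the cantilever fixed at P.
Free-end deflection of the primary structure under the applied loading (downward +):
  clockwise couple 62 at a = 3.3: M₀a(2L − a)/(2EI) = 1013/EI
  point load 176.5 at a = 2.2: Pa²(3L − a)/(6EI) = 2506/EI
  δ_0 = 3519/EI
Tip deflection under a unit load at Q: L³/(3EI) = 95.83/EI.
With EI = 72000 kN·m²: δ_0 = 0.048869 m and δ_{QQ} = 0.001331 m/kN.
Compatibility — the beam at Q must follow the support down by 0.008 m: δ_0 − R_Q·δ_{QQ} = 0.008, so R_Q = (0.048869 − 0.008)/0.001331 = 30.71 kN.
Moment equilibrium about P: M_P = Σ(load moments about P) − R_Q·L = 450.3 − 30.71×6.6 = 247.6 kN·m.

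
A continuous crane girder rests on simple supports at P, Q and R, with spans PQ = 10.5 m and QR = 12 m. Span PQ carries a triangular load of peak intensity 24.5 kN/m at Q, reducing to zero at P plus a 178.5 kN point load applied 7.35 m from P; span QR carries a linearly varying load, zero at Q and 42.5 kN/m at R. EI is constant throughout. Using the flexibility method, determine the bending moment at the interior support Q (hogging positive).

Insert a hinge at Q; M_Q is the redundant, and each span becomes simply supported.
End slopes at the hinge Q, treating each span as simply supported:
  span PQ: triangular load, peak 24.5: w₀L³/(45EI) = 630.3/EI
  span PQ: point load 178.5 at a = 7.35: Pab(L + a)/(6LEI) = 1171/EI
  span QR: triangular load, peak 42.5: 7w₀L³/(360EI) = 1428/EI
  relative rotation θ_0 = (1801 + 1428)/EI = 3229/EI
A unit hogging moment at Q produces rotation L₁/(3EI) + L₂/(3EI) = 7.5/EI.
Slope continuity at Q: θ_0 = M_Q·7.5/EI, so M_Q = 3229/7.5 = 430.6 kN·m (hogging).

M_Q = 430.6 kN·m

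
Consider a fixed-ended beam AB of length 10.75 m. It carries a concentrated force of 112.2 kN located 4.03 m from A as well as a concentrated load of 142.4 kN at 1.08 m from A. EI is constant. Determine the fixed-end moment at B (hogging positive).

Release both end moments; the primary structure is a simply-supported span AB with redundants M_A and M_B.
End rotations of the released simple span under the applied load (×1/EI):
  at A: point load 112.2 at a = 4.03: Pab(L + b)/(6LEI) = 823/EI
  at B: point load 112.2 at a = 4.03: Pab(L + a)/(6LEI) = 696.3/EI
  at A: point load 142.4 at a = 1.08: Pab(L + b)/(6LEI) = 470.8/EI
  at B: point load 142.4 at a = 1.08: Pab(L + a)/(6LEI) = 272.8/EI
  θ_A0 = 1294/EI,  θ_B0 = 969/EI
Flexibility coefficients: a unit moment at one end gives L/(3EI) there and L/(6EI) at the far end, so f₁₁ = f₂₂ = 3.583/EI and f₁₂ = f₂₁ = 1.792/EI.
Compatibility — zero rotation at each built-in end:
  3.583 M_A + 1.792 M_B = 1294
  1.792 M_A + 3.583 M_B = 969
Solving the pair gives M_A = 301.1 kN·m and M_B = 119.9 kN·m (hogging).

M_B = 119.9 kN·m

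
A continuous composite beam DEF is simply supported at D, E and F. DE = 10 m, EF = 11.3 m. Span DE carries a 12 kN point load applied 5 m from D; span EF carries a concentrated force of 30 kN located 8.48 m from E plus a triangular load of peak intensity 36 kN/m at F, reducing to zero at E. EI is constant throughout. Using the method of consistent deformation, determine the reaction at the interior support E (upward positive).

R_E = 114.1 kN

Take M_E as the redundant. Released structure: two simple spans DE and EF with a hinge at E.
Discontinuity in slope at E on the released structure — sum the simple-span end rotations:
  span DE: point load 12 at a = 5: Pab(L + a)/(6LEI) = 75/EI
  span EF: point load 30 at a = 8.48: Pab(L + b)/(6LEI) = 149.4/EI
  span EF: triangular load, peak 36: 7w₀L³/(360EI) = 1010/EI
  relative rotation θ_0 = (75 + 1159)/EI = 1234/EI
A unit hogging moment at E produces rotation L₁/(3EI) + L₂/(3EI) = 7.1/EI.
Compatibility: M_E·(L₁+L₂)/(3EI) = θ_0, giving M_E = 173.9 kN·m (hogging).
Span DE, ΣM about D with M_E applied at E: R_E^{DE}·10 = 60 + 173.9, so R_E^{DE} = 23.39 kN and R_D = 12 − 23.39 = -11.39 kN.
Span EF, ΣM about F: R_E^{EF}·11.3 = 850.7 + 173.9, so R_E^{EF} = 90.67 kN and R_F = 233.4 − 90.67 = 142.7 kN.
R_E = 23.39 + 90.67 = 114.1 kN.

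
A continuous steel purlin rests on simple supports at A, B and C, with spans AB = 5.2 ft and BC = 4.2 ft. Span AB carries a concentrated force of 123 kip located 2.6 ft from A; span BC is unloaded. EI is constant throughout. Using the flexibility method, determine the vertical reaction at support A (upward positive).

Release continuity at B by inserting a hinge; the redundant is the internal moment M_B. The primary structure is two simply-supported spans AB and BC.
Rotations at B on the released spans (each span's end-slope, ×1/EI):
  span AB: point load 123 at a = 2.6: Pab(L + a)/(6LEI) = 207.9/EI
  relative rotation θ_0 = (207.9 + 0)/EI = 207.9/EI
A unit hogging moment at B produces rotation L₁/(3EI) + L₂/(3EI) = 3.133/EI.
Compatibility: M_B·(L₁+L₂)/(3EI) = θ_0, giving M_B = 66.34 kip·ft (hogging).
Span AB, ΣM about A with M_B applied at B: R_B^{AB}·5.2 = 319.8 + 66.34, so R_B^{AB} = 74.26 kip and R_A = 123 − 74.26 = 48.74 kip.

R_A = 48.74 kip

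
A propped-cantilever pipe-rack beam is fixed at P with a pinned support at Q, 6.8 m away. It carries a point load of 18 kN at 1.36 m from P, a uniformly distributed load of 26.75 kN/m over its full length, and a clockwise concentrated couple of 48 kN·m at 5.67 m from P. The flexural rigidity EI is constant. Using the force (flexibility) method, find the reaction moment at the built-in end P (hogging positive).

M_P = 150.2 kN·m

Choose R_Q as the redundant. The primary structure is the cantilever fixed at P.
Deflection at Q on the released cantilever, summing each load's contribution:
  point load 18 at a = 1.36: Pa²(3L − a)/(6EI) = 105.6/EI
  UDL 26.75: wL⁴/(8EI) = 7149/EI
  clockwise couple 48 at a = 5.67: M₀a(2L − a)/(2EI) = 1079/EI
  δ_0 = 8334/EI
Flexibility coefficient — unit upward force at Q: δ_{QQ} = L³/(3EI) = 104.8/EI.
Compatibility at Q: δ_0 − R_Q·δ_{QQ} = 0, so R_Q = 8334/104.8 = 79.52 kN.
Moment equilibrium about P: M_P = Σ(load moments about P) − R_Q·L = 690.9 − 79.52×6.8 = 150.2 kN·m.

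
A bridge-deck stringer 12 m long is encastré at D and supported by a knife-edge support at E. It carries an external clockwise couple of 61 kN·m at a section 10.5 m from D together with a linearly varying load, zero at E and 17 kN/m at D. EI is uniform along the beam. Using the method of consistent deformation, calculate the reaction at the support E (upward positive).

R_E = 27.91 kN

Release the roller at E. Primary structure: cantilever fixed at D.
Free-end deflection of the primary structure under the applied loading (downward +):
  clockwise couple 61 at a = 10.5: M₀a(2L − a)/(2EI) = 4323/EI
  triangular load, peak 17 at the fixed end: w₀L⁴/(30EI) = 11750/EI
  δ_0 = 16074/EI
Flexibility coefficient — unit upward force at E: δ_{EE} = L³/(3EI) = 576/EI.
The prop prevents deflection at E: R_E = δ_0/δ_{EE} = 16074/576 = 27.91 kN.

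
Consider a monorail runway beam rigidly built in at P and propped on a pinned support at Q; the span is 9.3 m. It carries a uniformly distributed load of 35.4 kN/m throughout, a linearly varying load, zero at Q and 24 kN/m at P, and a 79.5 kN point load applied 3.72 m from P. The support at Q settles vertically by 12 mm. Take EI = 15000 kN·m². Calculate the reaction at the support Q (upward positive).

Remove the prop at Q; the released (primary) structure is a cantilever built in at P.
Free-end deflection of the primary structure under the applied loading (downward +):
  UDL 35.4: wL⁴/(8EI) = 33101/EI
  triangular load, peak 24 at the fixed end: w₀L⁴/(30EI) = 5984/EI
  point load 79.5 at a = 3.72: Pa²(3L − a)/(6EI) = 4434/EI
  δ_0 = 43519/EI
Tip deflection under a unit load at Q: L³/(3EI) = 268.1/EI.
With EI = 15000 kN·m²: δ_0 = 2.9013 m and δ_{QQ} = 0.017875 m/kN.
Compatibility — the beam at Q must follow the support down by 0.012 m: δ_0 − R_Q·δ_{QQ} = 0.012, so R_Q = (2.9013 − 0.012)/0.017875 = 161.6 kN.

R_Q = 161.6 kN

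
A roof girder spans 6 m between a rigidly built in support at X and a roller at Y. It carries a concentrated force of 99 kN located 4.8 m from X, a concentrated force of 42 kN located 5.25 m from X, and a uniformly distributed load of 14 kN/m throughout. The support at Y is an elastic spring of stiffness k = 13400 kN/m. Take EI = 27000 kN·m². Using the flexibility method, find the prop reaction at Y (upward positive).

Choose R_Y as the redundant. The primary structure is the cantilever fixed at X.
Deflection at Y on the released cantilever, summing each load's contribution:
  point load 99 at a = 4.8: Pa²(3L − a)/(6EI) = 5018/EI
  point load 42 at a = 5.25: Pa²(3L − a)/(6EI) = 2460/EI
  UDL 14: wL⁴/(8EI) = 2268/EI
  δ_0 = 9746/EI
Tip deflection under a unit load at Y: L³/(3EI) = 72/EI.
With EI = 27000 kN·m²: δ_0 = 0.36097 m and δ_{YY} = 0.002667 m/kN.
Compatibility — the spring shortens by R_Y/k under the reaction it provides: δ_0 − R_Y·δ_{YY} = R_Y/k. With 1/k = 0.000075 m/kN, R_Y = δ_0 / (δ_{YY} + 1/k) = 0.36097 / (0.002667 + 0.000075) = 131.7 kN.

R_Y = 131.7 kN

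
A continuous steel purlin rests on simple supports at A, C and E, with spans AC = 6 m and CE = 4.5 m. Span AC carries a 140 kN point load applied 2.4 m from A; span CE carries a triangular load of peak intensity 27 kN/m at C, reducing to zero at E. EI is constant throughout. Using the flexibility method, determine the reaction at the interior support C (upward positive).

Insert a hinge at C; M_C is the redundant, and each span becomes simply supported.
Discontinuity in slope at C on the released structure — sum the simple-span end rotations:
  span AC: point load 140 at a = 2.4: Pab(L + a)/(6LEI) = 282.2/EI
  span CE: triangular load, peak 27: w₀L³/(45EI) = 54.67/EI
  relative rotation θ_0 = (282.2 + 54.67)/EI = 336.9/EI
A unit hogging moment at C produces rotation L₁/(3EI) + L₂/(3EI) = 3.5/EI.
Slope continuity at C: θ_0 = M_C·3.5/EI, so M_C = 336.9/3.5 = 96.26 kN·m (hogging).
Span AC, ΣM about A with M_C applied at C: R_C^{AC}·6 = 336 + 96.26, so R_C^{AC} = 72.04 kN and R_A = 140 − 72.04 = 67.96 kN.
Span CE, ΣM about E: R_C^{CE}·4.5 = 182.2 + 96.26, so R_C^{CE} = 61.89 kN and R_E = 60.75 − 61.89 = -1.141 kN.
R_C = 72.04 + 61.89 = 133.9 kN.

R_C = 133.9 kN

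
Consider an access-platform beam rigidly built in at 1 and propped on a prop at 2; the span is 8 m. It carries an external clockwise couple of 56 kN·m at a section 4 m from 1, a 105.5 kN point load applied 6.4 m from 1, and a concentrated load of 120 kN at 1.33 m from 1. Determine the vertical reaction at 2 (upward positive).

R_2 = 86.85 kN

Remove the prop at 2; the released (primary) structure is a cantilever built in at 1.
Deflection at 2 on the released cantilever, summing each load's contribution:
  clockwise couple 56 at a = 4: M₀a(2L − a)/(2EI) = 1344/EI
  point load 105.5 at a = 6.4: Pa²(3L − a)/(6EI) = 12676/EI
  point load 120 at a = 1.33: Pa²(3L − a)/(6EI) = 802/EI
  δ_0 = 14822/EI
Tip deflection under a unit load at 2: L³/(3EI) = 170.7/EI.
Compatibility at 2: δ_0 − R_2·δ_{22} = 0, so R_2 = 14822/170.7 = 86.85 kN.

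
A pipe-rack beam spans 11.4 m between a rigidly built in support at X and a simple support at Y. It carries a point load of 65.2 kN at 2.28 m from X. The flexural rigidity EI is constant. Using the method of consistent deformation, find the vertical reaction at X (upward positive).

Choose R_Y as the redundant. The primary structure is the cantilever fixed at X.
Primary-structure tip deflection at Y by superposition:
  point load 65.2 at a = 2.28: Pa²(3L − a)/(6EI) = 1803/EI
Flexibility coefficient — unit upward force at Y: δ_{YY} = L³/(3EI) = 493.8/EI.
The prop prevents deflection at Y: R_Y = δ_0/δ_{YY} = 1803/493.8 = 3.651 kN.
Vertical equilibrium: R_X = ΣP − R_Y = 65.2 − 3.651 = 61.55 kN.

R_X = 61.55 kN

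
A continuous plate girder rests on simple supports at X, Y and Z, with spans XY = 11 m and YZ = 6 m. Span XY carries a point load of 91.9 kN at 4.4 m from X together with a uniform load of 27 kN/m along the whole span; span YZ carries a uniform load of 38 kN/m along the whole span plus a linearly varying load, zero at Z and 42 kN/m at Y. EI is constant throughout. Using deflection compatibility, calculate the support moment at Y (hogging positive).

Insert a hinge at Y; M_Y is the redundant, and each span becomes simply supported.
End slopes at the hinge Y, treating each span as simply supported:
  span XY: point load 91.9 at a = 4.4: Pab(L + a)/(6LEI) = 622.7/EI
  span XY: UDL 27: wL³/(24EI) = 1497/EI
  span YZ: UDL 38: wL³/(24EI) = 342/EI
  span YZ: triangular load, peak 42: w₀L³/(45EI) = 201.6/EI
  relative rotation θ_0 = (2120 + 543.6)/EI = 2664/EI
A unit hogging moment at Y produces rotation L₁/(3EI) + L₂/(3EI) = 5.667/EI.
Slope continuity at Y: θ_0 = M_Y·5.667/EI, so M_Y = 2664/5.667 = 470.1 kN·m (hogging).

M_Y = 470.1 kN·m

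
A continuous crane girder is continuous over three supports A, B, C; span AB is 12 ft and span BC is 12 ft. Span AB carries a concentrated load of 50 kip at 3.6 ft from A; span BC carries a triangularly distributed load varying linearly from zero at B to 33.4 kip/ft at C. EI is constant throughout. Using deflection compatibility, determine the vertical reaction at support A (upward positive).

Insert a hinge at B; M_B is the redundant, and each span becomes simply supported.
End slopes at the hinge B, treating each span as simply supported:
  span AB: point load 50 at a = 3.6: Pab(L + a)/(6LEI) = 327.6/EI
  span BC: triangular load, peak 33.4: 7w₀L³/(360EI) = 1122/EI
  relative rotation θ_0 = (327.6 + 1122)/EI = 1450/EI
A unit hogging moment at B produces rotation L₁/(3EI) + L₂/(3EI) = 8/EI.
Compatibility: M_B·(L₁+L₂)/(3EI) = θ_0, giving M_B = 181.2 kip·ft (hogging).
Span AB, ΣM about A with M_B applied at B: R_B^{AB}·12 = 180 + 181.2, so R_B^{AB} = 30.1 kip and R_A = 50 − 30.1 = 19.9 kip.

R_A = 19.9 kip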